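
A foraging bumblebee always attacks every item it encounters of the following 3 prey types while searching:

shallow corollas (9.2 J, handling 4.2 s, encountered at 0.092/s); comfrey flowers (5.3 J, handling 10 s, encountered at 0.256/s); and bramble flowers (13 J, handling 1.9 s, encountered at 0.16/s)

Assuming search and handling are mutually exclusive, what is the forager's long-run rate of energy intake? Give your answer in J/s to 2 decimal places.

1.01 J/s

R = (0.092×9.2 + 0.256×5.3 + 0.16×13) / (1 + 0.092×4.2 + 0.256×10 + 0.16×1.9) = 4.283/4.25 = 1.008 J/s.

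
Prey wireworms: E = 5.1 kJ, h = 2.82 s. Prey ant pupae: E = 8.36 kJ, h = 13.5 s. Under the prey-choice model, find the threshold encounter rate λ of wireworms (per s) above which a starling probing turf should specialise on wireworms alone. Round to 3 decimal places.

At the threshold, the rate on wireworms alone equals the profitability of ant pupae: λ·5.1/(1 + λ·2.82) = 8.36/13.5 = 0.6193.
Rearranging, λ(5.1 − 0.6193×2.82) = 0.6193, so λ = 0.6193/3.354 = 0.1847 per s.

0.185 per s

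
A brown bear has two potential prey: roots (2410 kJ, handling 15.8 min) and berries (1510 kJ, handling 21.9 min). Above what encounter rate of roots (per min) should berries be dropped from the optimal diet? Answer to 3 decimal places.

Drop berries once their profitability E₂/h₂ falls below the rate achievable on roots alone: E₂/h₂ = λE₁/(1 + λh₁).
Solve for λ: λE₁h₂ = E₂(1 + λh₁) → λ(E₁h₂ − E₂h₁) = E₂ → λ = E₂/(E₁h₂ − E₂h₁).
λ = 1510/(2410×21.9 − 1510×15.8) = 1510/2.892e+04 = 0.05221 per min.

0.052 per min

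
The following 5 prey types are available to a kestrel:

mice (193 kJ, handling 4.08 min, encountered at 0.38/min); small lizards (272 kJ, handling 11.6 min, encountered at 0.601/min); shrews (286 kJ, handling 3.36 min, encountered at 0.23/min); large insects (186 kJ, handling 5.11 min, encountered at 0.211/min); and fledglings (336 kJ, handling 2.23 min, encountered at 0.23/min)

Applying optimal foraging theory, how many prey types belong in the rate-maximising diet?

Profitabilities (E/h, kJ/min): fledglings 151, shrews 85.1, mice 47.3, large insects 36.4, small lizards 23.4. Add prey in this order while the next type's profitability exceeds the intake rate on those already taken.
Rate on top 1: 51.08. shrews: 85.1 > 51.08 → include.
Rate on top 2: 62.59. mice: 47.3 < 62.59 → exclude; stop.
Optimal diet: fledglings, shrews — 2 of 5 types.

2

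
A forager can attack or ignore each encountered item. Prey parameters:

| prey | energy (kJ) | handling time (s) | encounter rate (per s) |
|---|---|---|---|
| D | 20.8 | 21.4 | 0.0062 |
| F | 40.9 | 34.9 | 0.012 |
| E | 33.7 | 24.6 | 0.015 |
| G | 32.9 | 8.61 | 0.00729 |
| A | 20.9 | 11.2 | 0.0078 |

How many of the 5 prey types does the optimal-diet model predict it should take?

5

E/h in descending order: G 3.82, A 1.87, E 1.37, F 1.17, D 0.972 kJ/s. The optimal diet is the largest prefix of this list for which every included type satisfies E_i/h_i > R on the types above it.
Rate on top 1: 0.2257. A: 1.87 > 0.2257 → include.
Rate on top 2: 0.3503. E: 1.37 > 0.3503 → include.
Rate on top 3: 0.5979. F: 1.17 > 0.5979 → include.
Rate on top 4: 0.722. D: 0.972 > 0.722 → include.
Optimal diet: G, A, E, F, D — 5 of 5 types.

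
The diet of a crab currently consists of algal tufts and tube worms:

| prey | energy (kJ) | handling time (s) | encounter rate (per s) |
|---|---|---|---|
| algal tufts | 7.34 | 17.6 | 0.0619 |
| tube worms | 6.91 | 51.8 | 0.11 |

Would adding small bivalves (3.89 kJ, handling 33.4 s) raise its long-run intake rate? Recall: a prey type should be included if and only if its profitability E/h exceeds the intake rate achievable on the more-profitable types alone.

On algal tufts and tube worms alone, R = ΣλE/(1+Σλh) = 1.214/7.787 = 0.1559 kJ/s.
small bivalves: E/h = 3.89/33.4 = 0.1165 kJ/s.
Since 0.1165 < R, time spent handling small bivalves is better spent searching.

No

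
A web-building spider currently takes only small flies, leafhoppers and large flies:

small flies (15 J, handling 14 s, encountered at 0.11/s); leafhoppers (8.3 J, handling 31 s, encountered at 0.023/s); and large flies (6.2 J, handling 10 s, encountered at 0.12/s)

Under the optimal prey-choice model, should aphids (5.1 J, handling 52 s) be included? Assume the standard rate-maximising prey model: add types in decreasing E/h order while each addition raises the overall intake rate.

Current rate: (0.11×15 + 0.023×8.3 + 0.12×6.2)/(1 + 0.11×14 + 0.023×31 + 0.12×10) = 0.5805 J/s.
Profitability of aphids: 5.1/52 = 0.09808 J/s.
Since 0.09808 < R, time spent handling aphids is better spent searching.

No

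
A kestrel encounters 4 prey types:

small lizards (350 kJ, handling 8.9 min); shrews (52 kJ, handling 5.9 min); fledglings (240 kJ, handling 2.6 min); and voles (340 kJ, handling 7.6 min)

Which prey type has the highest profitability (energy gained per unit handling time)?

Profitability E/h (kJ/min): small lizards = 350/8.9 = 39.3, shrews = 52/5.9 = 8.81, fledglings = 240/2.6 = 92.3, voles = 340/7.6 = 44.7.
Ranked: fledglings > voles > small lizards > shrews.

fledglings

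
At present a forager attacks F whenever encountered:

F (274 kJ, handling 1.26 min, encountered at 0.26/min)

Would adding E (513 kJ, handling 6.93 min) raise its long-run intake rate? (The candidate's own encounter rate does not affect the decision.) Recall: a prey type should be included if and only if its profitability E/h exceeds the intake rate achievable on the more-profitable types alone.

Current rate: (0.26×274)/(1 + 0.26×1.26) = 53.66 kJ/min.
Profitability of E: 513/6.93 = 74.03 kJ/min.
74.03 > 53.66, so adding E raises the average — include it.

Yes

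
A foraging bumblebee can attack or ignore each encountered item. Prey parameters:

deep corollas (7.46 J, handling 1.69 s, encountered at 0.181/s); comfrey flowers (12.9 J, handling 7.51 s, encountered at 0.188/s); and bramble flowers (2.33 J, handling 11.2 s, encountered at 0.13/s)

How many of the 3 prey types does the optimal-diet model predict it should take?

Profitabilities (E/h, J/s): deep corollas 4.41, comfrey flowers 1.72, bramble flowers 0.208. Add prey in this order while the next type's profitability exceeds the intake rate on those already taken.
Rate on top 1: 1.034. comfrey flowers: 1.72 > 1.034 → include.
Rate on top 2: 1.389. bramble flowers: 0.208 < 1.389 → exclude; stop.
Optimal diet: deep corollas, comfrey flowers — 2 of 3 types.

2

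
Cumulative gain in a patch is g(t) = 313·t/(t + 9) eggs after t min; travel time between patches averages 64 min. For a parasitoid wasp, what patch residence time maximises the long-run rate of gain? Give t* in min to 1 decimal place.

24.0 min

Optimal t* satisfies g'(t*) = g(t*)/(T + t*).
g'(t) = 313·9/(t + 9)². Setting 313·9/(t+9)² = 313t/[(t+9)(64+t)] gives 9(64+t) = t(t+9), so t² = 9×64 = 576.
t* = √576 = 24 min.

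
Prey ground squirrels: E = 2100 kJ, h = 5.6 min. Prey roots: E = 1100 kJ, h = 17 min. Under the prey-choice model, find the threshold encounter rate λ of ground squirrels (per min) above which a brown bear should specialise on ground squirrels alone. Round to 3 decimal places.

The zero-one rule: include roots iff E₂/h₂ > λE₁/(1+λh₁). Equality gives the switch point.
λE₁h₂ = E₂ + λE₂h₁ ⇒ λ = E₂/(E₁h₂ − E₂h₁) = 1100/(3.57e+04 − 6160) = 0.03724 per min.

0.037 per min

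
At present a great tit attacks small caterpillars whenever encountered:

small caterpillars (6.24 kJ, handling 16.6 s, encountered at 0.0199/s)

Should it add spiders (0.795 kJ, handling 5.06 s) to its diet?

Yes

On small caterpillars alone, R = ΣλE/(1+Σλh) = 0.1242/1.33 = 0.09334 kJ/s.
spiders: E/h = 0.795/5.06 = 0.1571 kJ/s.
0.1571 > 0.09334, so adding spiders raises the average — include it.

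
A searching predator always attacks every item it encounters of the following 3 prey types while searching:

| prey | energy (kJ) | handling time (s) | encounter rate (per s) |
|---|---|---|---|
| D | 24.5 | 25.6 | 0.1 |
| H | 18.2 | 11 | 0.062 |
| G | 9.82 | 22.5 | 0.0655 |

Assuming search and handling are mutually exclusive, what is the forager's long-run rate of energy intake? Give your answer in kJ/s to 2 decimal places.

0.74 kJ/s

R = Σλ_iE_i / (1 + Σλ_ih_i)
Numerator: 0.1×24.5 + 0.062×18.2 + 0.0655×9.82 = 4.222
Denominator: 1 + 0.1×25.6 + 0.062×11 + 0.0655×22.5 = 5.716
R = 4.222/5.716 = 0.7386 kJ/s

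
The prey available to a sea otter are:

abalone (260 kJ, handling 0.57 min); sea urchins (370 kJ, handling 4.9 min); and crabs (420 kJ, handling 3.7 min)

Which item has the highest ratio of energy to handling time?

In descending order of E/h:
abalone: 260/0.57 = 456 kJ/min
crabs: 420/3.7 = 114 kJ/min
sea urchins: 370/4.9 = 75.5 kJ/min

abalone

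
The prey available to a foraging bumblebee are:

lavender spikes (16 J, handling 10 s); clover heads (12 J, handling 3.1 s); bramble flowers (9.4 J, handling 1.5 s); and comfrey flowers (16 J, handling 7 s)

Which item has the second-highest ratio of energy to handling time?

clover heads

Profitability E/h (J/s): lavender spikes = 16/10 = 1.6, clover heads = 12/3.1 = 3.87, bramble flowers = 9.4/1.5 = 6.27, comfrey flowers = 16/7 = 2.29.
Ranked: bramble flowers > clover heads > comfrey flowers > lavender spikes.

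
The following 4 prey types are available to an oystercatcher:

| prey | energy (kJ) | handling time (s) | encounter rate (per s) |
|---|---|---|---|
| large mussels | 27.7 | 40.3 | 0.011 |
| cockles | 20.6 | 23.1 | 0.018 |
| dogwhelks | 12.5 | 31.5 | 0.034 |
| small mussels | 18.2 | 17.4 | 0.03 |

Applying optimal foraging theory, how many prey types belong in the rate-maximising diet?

Rank by E/h (kJ/s): small mussels 1.05, cockles 0.892, large mussels 0.687, dogwhelks 0.397. Include each in turn until the next type's E/h falls below the running intake rate.
Rate on top 1: 0.3587. cockles: 0.892 > 0.3587 → include.
Rate on top 2: 0.4731. large mussels: 0.687 > 0.4731 → include.
Rate on top 3: 0.513. dogwhelks: 0.397 < 0.513 → exclude; stop.
Optimal diet: small mussels, cockles, large mussels — 3 of 4 types.

3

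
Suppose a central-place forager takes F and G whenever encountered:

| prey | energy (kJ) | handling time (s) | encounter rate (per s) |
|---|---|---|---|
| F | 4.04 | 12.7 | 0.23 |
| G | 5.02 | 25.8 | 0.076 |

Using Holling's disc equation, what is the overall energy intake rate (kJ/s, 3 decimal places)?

0.223 kJ/s

R = Σλ_iE_i / (1 + Σλ_ih_i)
Numerator: 0.23×4.04 + 0.076×5.02 = 1.311
Denominator: 1 + 0.23×12.7 + 0.076×25.8 = 5.882
R = 1.311/5.882 = 0.2228 kJ/s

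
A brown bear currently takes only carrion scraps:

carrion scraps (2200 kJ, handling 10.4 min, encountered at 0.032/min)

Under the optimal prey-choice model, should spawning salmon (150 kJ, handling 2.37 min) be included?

Yes

Intake rate on the current diet: R = (0.032×2200) / (1 + 0.032×10.4) = 70.4/1.333 = 52.82 kJ/min.
spawning salmon: E/h = 150/2.37 = 63.29 kJ/min.
63.29 > 52.82, so adding spawning salmon raises the average — include it.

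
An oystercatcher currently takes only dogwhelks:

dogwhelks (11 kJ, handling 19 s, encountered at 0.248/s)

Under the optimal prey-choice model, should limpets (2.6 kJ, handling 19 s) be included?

No

Current rate: (0.248×11)/(1 + 0.248×19) = 0.4776 kJ/s.
limpets: E/h = 2.6/19 = 0.1368 kJ/s.
0.1368 < 0.4776, so adding limpets would lower the average — exclude it.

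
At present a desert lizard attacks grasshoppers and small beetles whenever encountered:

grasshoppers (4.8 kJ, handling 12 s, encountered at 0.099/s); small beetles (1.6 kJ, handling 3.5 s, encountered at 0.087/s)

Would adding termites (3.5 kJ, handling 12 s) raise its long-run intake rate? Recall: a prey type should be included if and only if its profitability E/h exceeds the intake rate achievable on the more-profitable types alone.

On grasshoppers and small beetles alone, R = ΣλE/(1+Σλh) = 0.6144/2.493 = 0.2465 kJ/s.
termites: E/h = 3.5/12 = 0.2917 kJ/s.
0.2917 > 0.2465, so adding termites raises the average — include it.

Yes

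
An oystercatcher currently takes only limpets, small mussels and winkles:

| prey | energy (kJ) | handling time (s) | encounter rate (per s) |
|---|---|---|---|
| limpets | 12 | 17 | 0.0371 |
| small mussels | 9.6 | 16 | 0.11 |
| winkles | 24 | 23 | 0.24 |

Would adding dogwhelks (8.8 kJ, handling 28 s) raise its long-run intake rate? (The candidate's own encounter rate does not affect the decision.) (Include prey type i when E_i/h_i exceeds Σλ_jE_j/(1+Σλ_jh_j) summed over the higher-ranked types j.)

No

On limpets, small mussels and winkles alone, R = ΣλE/(1+Σλh) = 7.261/8.911 = 0.8149 kJ/s.
Profitability of dogwhelks: 8.8/28 = 0.3143 kJ/s.
Since 0.3143 < R, time spent handling dogwhelks is better spent searching.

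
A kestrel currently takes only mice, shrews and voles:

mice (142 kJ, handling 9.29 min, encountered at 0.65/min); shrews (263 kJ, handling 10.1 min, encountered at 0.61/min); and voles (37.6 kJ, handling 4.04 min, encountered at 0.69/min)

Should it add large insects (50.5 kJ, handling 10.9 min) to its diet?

No

On mice, shrews and voles alone, R = ΣλE/(1+Σλh) = 278.7/15.99 = 17.43 kJ/min.
Profitability of large insects: 50.5/10.9 = 4.633 kJ/min.
Since 4.633 < R, time spent handling large insects is better spent searching.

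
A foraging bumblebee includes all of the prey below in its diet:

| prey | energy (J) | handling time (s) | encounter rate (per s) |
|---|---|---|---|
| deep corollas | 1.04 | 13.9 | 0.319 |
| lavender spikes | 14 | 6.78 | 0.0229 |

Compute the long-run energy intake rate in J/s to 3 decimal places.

R = Σλ_iE_i / (1 + Σλ_ih_i)
Numerator: 0.319×1.04 + 0.0229×14 = 0.6524
Denominator: 1 + 0.319×13.9 + 0.0229×6.78 = 5.589
R = 0.6524/5.589 = 0.1167 J/s

0.117 J/s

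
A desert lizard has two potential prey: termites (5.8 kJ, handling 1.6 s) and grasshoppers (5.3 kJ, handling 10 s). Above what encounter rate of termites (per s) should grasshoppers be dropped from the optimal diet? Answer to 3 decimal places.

0.107 per s

Drop grasshoppers once their profitability E₂/h₂ falls below the rate achievable on termites alone: E₂/h₂ = λE₁/(1 + λh₁).
Solve for λ: λE₁h₂ = E₂(1 + λh₁) → λ(E₁h₂ − E₂h₁) = E₂ → λ = E₂/(E₁h₂ − E₂h₁).
λ = 5.3/(5.8×10 − 5.3×1.6) = 5.3/49.52 = 0.107 per s.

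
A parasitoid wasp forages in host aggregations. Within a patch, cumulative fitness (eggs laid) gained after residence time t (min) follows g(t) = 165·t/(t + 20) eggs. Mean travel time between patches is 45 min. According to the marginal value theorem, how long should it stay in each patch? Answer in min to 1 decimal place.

Maximise g(t)/(T+t): set derivative to zero → g'(t)(T+t) = g(t).
g'(t) = 165·20/(t + 20)². Setting 165·20/(t+20)² = 165t/[(t+20)(45+t)] gives 20(45+t) = t(t+20), so t² = 20×45 = 900.
t* = √900 = 30 min.

30.0 min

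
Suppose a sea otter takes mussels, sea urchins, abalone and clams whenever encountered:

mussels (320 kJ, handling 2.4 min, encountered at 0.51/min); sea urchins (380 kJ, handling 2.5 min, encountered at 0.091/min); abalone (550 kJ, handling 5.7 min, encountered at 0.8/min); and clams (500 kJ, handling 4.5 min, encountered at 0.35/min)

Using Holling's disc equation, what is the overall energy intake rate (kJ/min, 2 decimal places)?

Energy encountered per unit search time: 0.51×320 + 0.091×380 + 0.8×550 + 0.35×500 = 812.8 kJ/min.
Handling time per unit search time: 0.51×2.4 + 0.091×2.5 + 0.8×5.7 + 0.35×4.5 = 7.587.
Rate = 812.8/(1 + 7.587) = 94.66 kJ/min.

94.66 kJ/min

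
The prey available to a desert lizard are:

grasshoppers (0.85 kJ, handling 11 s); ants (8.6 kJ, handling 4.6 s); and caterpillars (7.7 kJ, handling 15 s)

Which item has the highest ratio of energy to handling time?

In descending order of E/h:
ants: 8.6/4.6 = 1.87 kJ/s
caterpillars: 7.7/15 = 0.513 kJ/s
grasshoppers: 0.85/11 = 0.0773 kJ/s

ants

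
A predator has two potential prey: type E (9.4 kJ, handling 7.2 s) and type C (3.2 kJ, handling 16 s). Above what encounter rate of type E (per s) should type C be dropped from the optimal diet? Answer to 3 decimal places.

0.025 per s

The zero-one rule: include type C iff E₂/h₂ > λE₁/(1+λh₁). Equality gives the switch point.
λE₁h₂ = E₂ + λE₂h₁ ⇒ λ = E₂/(E₁h₂ − E₂h₁) = 3.2/(150.4 − 23.04) = 0.02513 per s.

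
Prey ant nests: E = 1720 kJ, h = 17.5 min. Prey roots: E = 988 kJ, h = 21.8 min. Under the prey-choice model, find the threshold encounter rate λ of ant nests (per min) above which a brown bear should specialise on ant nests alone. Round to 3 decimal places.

Drop roots once their profitability E₂/h₂ falls below the rate achievable on ant nests alone: E₂/h₂ = λE₁/(1 + λh₁).
Solve for λ: λE₁h₂ = E₂(1 + λh₁) → λ(E₁h₂ − E₂h₁) = E₂ → λ = E₂/(E₁h₂ − E₂h₁).
λ = 988/(1720×21.8 − 988×17.5) = 988/2.021e+04 = 0.0489 per min.

0.049 per min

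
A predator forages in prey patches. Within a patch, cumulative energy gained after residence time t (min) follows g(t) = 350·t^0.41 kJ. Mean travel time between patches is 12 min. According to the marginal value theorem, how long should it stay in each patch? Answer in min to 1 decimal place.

8.3 min

By the marginal value theorem, leave when the instantaneous gain rate g'(t) equals the habitat-wide average g(t)/(T + t).
g'(t) = 0.41·350·t^-0.59. Setting 0.41·350·t^-0.59 = 350·t^0.41/(12+t) gives 0.41(12+t) = t, so 0.59·t = 0.41×12.
t* = 0.41×12/0.59 = 8.339 min.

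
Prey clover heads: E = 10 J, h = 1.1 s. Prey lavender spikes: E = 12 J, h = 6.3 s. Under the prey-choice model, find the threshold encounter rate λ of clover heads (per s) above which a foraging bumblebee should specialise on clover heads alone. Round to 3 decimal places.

The zero-one rule: include lavender spikes iff E₂/h₂ > λE₁/(1+λh₁). Equality gives the switch point.
λE₁h₂ = E₂ + λE₂h₁ ⇒ λ = E₂/(E₁h₂ − E₂h₁) = 12/(63 − 13.2) = 0.241 per s.

0.241 per s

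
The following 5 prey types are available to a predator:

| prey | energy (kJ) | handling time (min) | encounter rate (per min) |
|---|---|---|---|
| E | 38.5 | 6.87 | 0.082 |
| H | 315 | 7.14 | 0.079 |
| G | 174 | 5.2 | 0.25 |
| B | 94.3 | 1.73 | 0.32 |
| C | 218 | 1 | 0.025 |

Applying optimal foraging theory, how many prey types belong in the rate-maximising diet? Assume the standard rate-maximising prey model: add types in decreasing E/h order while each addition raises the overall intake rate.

4

E/h in descending order: C 218, B 54.5, H 44.1, G 33.5, E 5.6 kJ/min. The optimal diet is the largest prefix of this list for which every included type satisfies E_i/h_i > R on the types above it.
Rate on top 1: 5.317. B: 54.5 > 5.317 → include.
Rate on top 2: 22.57. H: 44.1 > 22.57 → include.
Rate on top 3: 28.24. G: 33.5 > 28.24 → include.
Rate on top 4: 30.21. E: 5.6 < 30.21 → exclude; stop.
Optimal diet: C, B, H, G — 4 of 5 types.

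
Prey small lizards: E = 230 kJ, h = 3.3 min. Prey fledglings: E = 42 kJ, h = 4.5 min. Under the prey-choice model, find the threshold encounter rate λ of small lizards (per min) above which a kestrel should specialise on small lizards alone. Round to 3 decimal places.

0.047 per min

Drop fledglings once their profitability E₂/h₂ falls below the rate achievable on small lizards alone: E₂/h₂ = λE₁/(1 + λh₁).
Solve for λ: λE₁h₂ = E₂(1 + λh₁) → λ(E₁h₂ − E₂h₁) = E₂ → λ = E₂/(E₁h₂ − E₂h₁).
λ = 42/(230×4.5 − 42×3.3) = 42/896.4 = 0.04685 per min.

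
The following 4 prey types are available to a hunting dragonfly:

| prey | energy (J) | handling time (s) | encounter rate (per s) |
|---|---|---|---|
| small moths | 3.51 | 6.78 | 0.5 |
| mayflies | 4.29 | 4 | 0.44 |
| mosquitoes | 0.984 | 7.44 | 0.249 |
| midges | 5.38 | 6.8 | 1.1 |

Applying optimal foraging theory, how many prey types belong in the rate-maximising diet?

Profitabilities (E/h, J/s): mayflies 1.07, midges 0.791, small moths 0.518, mosquitoes 0.132. Add prey in this order while the next type's profitability exceeds the intake rate on those already taken.
Rate on top 1: 0.6839. midges: 0.791 > 0.6839 → include.
Rate on top 2: 0.7623. small moths: 0.518 < 0.7623 → exclude; stop.
Optimal diet: mayflies, midges — 2 of 4 types.

2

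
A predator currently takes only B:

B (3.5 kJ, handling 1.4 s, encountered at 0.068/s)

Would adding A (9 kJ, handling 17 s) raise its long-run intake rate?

Yes

Current rate: (0.068×3.5)/(1 + 0.068×1.4) = 0.2173 kJ/s.
A: E/h = 9/17 = 0.5294 kJ/s.
0.5294 > 0.2173, so adding A raises the average — include it.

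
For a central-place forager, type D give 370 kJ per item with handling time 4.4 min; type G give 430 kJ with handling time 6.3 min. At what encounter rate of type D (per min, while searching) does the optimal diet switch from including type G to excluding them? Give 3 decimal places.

0.979 per min

The zero-one rule: include type G iff E₂/h₂ > λE₁/(1+λh₁). Equality gives the switch point.
λE₁h₂ = E₂ + λE₂h₁ ⇒ λ = E₂/(E₁h₂ − E₂h₁) = 430/(2331 − 1892) = 0.9795 per min.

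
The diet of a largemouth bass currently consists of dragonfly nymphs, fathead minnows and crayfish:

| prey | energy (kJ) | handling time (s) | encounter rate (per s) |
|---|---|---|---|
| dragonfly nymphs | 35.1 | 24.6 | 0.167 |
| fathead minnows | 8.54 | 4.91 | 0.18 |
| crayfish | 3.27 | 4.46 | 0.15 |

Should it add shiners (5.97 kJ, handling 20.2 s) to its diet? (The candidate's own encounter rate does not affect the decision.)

Intake rate on the current diet: R = (0.167×35.1 + 0.18×8.54 + 0.15×3.27) / (1 + 0.167×24.6 + 0.18×4.91 + 0.15×4.46) = 7.889/6.661 = 1.184 kJ/s.
Profitability of shiners: 5.97/20.2 = 0.2955 kJ/s.
Since 0.2955 < R, time spent handling shiners is better spent searching.

No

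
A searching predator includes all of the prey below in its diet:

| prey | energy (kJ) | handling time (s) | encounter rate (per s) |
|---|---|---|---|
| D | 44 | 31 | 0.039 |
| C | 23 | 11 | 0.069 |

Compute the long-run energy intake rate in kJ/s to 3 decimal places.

Energy encountered per unit search time: 0.039×44 + 0.069×23 = 3.303 kJ/s.
Handling time per unit search time: 0.039×31 + 0.069×11 = 1.968.
Rate = 3.303/(1 + 1.968) = 1.113 kJ/s.

1.113 kJ/s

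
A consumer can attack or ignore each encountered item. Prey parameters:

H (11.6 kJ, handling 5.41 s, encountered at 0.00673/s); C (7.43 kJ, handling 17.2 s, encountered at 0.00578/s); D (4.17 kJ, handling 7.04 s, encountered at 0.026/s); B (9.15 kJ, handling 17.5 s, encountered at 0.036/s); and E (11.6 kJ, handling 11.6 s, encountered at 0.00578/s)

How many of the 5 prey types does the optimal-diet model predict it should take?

E/h in descending order: H 2.14, E 1, D 0.592, B 0.523, C 0.432 kJ/s. The optimal diet is the largest prefix of this list for which every included type satisfies E_i/h_i > R on the types above it.
Rate on top 1: 0.07533. E: 1 > 0.07533 → include.
Rate on top 2: 0.1315. D: 0.592 > 0.1315 → include.
Rate on top 3: 0.1971. B: 0.523 > 0.1971 → include.
Rate on top 4: 0.3042. C: 0.432 > 0.3042 → include.
Optimal diet: H, E, D, B, C — 5 of 5 types.

5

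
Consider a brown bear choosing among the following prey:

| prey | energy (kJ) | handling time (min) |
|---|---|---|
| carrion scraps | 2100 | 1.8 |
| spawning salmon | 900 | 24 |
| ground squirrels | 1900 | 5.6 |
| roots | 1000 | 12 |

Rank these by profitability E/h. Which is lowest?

spawning salmon

Profitability E/h (kJ/min): carrion scraps = 2100/1.8 = 1.17e+03, spawning salmon = 900/24 = 37.5, ground squirrels = 1900/5.6 = 339, roots = 1000/12 = 83.3.
Ranked: carrion scraps > ground squirrels > roots > spawning salmon.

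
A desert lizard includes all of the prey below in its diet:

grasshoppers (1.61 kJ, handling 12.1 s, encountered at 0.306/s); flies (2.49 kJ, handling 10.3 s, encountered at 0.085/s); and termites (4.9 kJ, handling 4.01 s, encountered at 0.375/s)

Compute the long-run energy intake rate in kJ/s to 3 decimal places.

0.359 kJ/s

R = Σλ_iE_i / (1 + Σλ_ih_i)
Numerator: 0.306×1.61 + 0.085×2.49 + 0.375×4.9 = 2.542
Denominator: 1 + 0.306×12.1 + 0.085×10.3 + 0.375×4.01 = 7.082
R = 2.542/7.082 = 0.3589 kJ/s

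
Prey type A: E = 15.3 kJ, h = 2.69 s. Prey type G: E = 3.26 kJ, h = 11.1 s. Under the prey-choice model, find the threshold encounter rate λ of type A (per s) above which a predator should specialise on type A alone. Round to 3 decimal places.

0.020 per s

The zero-one rule: include type G iff E₂/h₂ > λE₁/(1+λh₁). Equality gives the switch point.
λE₁h₂ = E₂ + λE₂h₁ ⇒ λ = E₂/(E₁h₂ − E₂h₁) = 3.26/(169.8 − 8.769) = 0.02024 per s.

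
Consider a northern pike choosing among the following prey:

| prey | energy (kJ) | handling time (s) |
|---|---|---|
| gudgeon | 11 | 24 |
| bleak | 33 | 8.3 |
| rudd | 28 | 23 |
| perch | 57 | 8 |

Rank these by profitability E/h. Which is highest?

In descending order of E/h:
perch: 57/8 = 7.12 kJ/s
bleak: 33/8.3 = 3.98 kJ/s
rudd: 28/23 = 1.22 kJ/s
gudgeon: 11/24 = 0.458 kJ/s

perch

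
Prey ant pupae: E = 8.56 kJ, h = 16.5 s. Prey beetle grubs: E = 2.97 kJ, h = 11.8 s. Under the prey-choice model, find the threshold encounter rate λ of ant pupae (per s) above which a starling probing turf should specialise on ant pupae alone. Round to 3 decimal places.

0.057 per s

At the threshold, the rate on ant pupae alone equals the profitability of beetle grubs: λ·8.56/(1 + λ·16.5) = 2.97/11.8 = 0.2517.
Rearranging, λ(8.56 − 0.2517×16.5) = 0.2517, so λ = 0.2517/4.407 = 0.05711 per s.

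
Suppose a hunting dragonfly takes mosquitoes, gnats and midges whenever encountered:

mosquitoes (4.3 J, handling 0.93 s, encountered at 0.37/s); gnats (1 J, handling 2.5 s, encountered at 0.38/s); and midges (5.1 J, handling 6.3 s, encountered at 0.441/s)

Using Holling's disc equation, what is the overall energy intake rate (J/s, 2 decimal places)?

Energy encountered per unit search time: 0.37×4.3 + 0.38×1 + 0.441×5.1 = 4.22 J/s.
Handling time per unit search time: 0.37×0.93 + 0.38×2.5 + 0.441×6.3 = 4.072.
Rate = 4.22/(1 + 4.072) = 0.832 J/s.

0.83 J/s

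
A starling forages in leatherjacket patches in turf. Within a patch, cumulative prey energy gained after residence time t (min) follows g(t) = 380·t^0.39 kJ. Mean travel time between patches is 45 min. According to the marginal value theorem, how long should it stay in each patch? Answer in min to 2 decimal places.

Optimal t* satisfies g'(t*) = g(t*)/(T + t*).
g'(t) = 0.39·380·t^-0.61. Setting 0.39·380·t^-0.61 = 380·t^0.39/(45+t) gives 0.39(45+t) = t, so 0.61·t = 0.39×45.
t* = 0.39×45/0.61 = 28.77 min.

28.77 min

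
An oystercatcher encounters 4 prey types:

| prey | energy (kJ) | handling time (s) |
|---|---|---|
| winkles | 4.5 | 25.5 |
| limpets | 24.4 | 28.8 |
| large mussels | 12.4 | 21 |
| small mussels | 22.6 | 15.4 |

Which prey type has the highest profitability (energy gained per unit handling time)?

Profitability E/h (kJ/s): winkles = 4.5/25.5 = 0.176, limpets = 24.4/28.8 = 0.847, large mussels = 12.4/21 = 0.59, small mussels = 22.6/15.4 = 1.47.
Ranked: small mussels > limpets > large mussels > winkles.

small mussels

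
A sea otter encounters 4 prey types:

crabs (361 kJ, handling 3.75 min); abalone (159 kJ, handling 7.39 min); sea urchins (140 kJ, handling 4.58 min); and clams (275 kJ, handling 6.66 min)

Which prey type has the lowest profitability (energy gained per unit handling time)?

Profitability E/h (kJ/min): crabs = 361/3.75 = 96.3, abalone = 159/7.39 = 21.5, sea urchins = 140/4.58 = 30.6, clams = 275/6.66 = 41.3.
Ranked: crabs > clams > sea urchins > abalone.

abalone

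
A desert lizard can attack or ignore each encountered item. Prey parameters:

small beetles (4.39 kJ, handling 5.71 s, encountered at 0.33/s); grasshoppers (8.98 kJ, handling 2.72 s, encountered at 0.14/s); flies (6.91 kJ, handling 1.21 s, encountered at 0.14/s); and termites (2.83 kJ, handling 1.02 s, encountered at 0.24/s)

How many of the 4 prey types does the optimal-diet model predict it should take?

3

Rank by E/h (kJ/s): flies 5.71, grasshoppers 3.3, termites 2.77, small beetles 0.769. Include each in turn until the next type's E/h falls below the running intake rate.
Rate on top 1: 0.8273. grasshoppers: 3.3 > 0.8273 → include.
Rate on top 2: 1.435. termites: 2.77 > 1.435 → include.
Rate on top 3: 1.618. small beetles: 0.769 < 1.618 → exclude; stop.
Optimal diet: flies, grasshoppers, termites — 3 of 4 types.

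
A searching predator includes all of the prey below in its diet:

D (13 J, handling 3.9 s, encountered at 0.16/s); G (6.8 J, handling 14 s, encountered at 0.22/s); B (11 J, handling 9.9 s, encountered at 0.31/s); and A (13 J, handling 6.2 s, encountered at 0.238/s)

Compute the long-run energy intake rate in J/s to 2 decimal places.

R = Σλ_iE_i / (1 + Σλ_ih_i)
Numerator: 0.16×13 + 0.22×6.8 + 0.31×11 + 0.238×13 = 10.08
Denominator: 1 + 0.16×3.9 + 0.22×14 + 0.31×9.9 + 0.238×6.2 = 9.249
R = 10.08/9.249 = 1.09 J/s

1.09 J/s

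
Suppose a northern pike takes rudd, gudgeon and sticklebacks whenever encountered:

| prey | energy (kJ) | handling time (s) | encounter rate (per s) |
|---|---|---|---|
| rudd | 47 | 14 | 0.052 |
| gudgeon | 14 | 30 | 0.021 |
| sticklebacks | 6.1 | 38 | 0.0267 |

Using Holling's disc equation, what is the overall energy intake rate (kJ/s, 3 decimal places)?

Energy encountered per unit search time: 0.052×47 + 0.021×14 + 0.0267×6.1 = 2.901 kJ/s.
Handling time per unit search time: 0.052×14 + 0.021×30 + 0.0267×38 = 2.373.
Rate = 2.901/(1 + 2.373) = 0.8601 kJ/s.

0.860 kJ/s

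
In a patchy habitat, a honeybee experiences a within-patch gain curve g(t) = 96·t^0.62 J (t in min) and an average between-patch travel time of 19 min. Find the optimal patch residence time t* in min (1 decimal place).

By the marginal value theorem, leave when the instantaneous gain rate g'(t) equals the habitat-wide average g(t)/(T + t).
g'(t) = 0.62·96·t^-0.38. Setting 0.62·96·t^-0.38 = 96·t^0.62/(19+t) gives 0.62(19+t) = t, so 0.38·t = 0.62×19.
t* = 0.62×19/0.38 = 31 min.

31.0 min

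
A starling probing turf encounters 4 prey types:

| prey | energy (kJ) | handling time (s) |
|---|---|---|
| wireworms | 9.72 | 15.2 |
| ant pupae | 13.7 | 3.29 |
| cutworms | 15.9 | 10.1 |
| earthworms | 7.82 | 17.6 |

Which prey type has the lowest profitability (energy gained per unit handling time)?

earthworms

In descending order of E/h:
ant pupae: 13.7/3.29 = 4.16 kJ/s
cutworms: 15.9/10.1 = 1.57 kJ/s
wireworms: 9.72/15.2 = 0.639 kJ/s
earthworms: 7.82/17.6 = 0.444 kJ/s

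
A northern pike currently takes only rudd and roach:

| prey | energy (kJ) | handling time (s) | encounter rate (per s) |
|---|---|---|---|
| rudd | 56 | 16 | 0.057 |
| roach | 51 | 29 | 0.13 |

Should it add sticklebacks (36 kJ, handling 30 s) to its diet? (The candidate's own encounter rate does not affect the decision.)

No

On rudd and roach alone, R = ΣλE/(1+Σλh) = 9.822/5.682 = 1.729 kJ/s.
Profitability of sticklebacks: 36/30 = 1.2 kJ/s.
Since 1.2 < R, time spent handling sticklebacks is better spent searching.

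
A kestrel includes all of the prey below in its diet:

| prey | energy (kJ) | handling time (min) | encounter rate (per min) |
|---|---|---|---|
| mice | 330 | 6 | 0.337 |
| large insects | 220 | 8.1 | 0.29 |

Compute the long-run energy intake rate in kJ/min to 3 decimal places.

Energy encountered per unit search time: 0.337×330 + 0.29×220 = 175 kJ/min.
Handling time per unit search time: 0.337×6 + 0.29×8.1 = 4.371.
Rate = 175/(1 + 4.371) = 32.58 kJ/min.

32.584 kJ/min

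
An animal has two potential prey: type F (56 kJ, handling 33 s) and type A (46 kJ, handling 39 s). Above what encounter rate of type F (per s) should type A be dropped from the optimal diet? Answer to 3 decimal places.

0.069 per s

Drop type A once their profitability E₂/h₂ falls below the rate achievable on type F alone: E₂/h₂ = λE₁/(1 + λh₁).
Solve for λ: λE₁h₂ = E₂(1 + λh₁) → λ(E₁h₂ − E₂h₁) = E₂ → λ = E₂/(E₁h₂ − E₂h₁).
λ = 46/(56×39 − 46×33) = 46/666 = 0.06907 per s.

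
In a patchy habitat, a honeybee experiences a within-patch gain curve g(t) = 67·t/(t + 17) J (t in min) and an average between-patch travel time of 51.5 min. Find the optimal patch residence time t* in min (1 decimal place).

29.6 min

Maximise g(t)/(T+t): set derivative to zero → g'(t)(T+t) = g(t).
g'(t) = 67·17/(t + 17)². Setting 67·17/(t+17)² = 67t/[(t+17)(51.5+t)] gives 17(51.5+t) = t(t+17), so t² = 17×51.5 = 875.5.
t* = √875.5 = 29.59 min.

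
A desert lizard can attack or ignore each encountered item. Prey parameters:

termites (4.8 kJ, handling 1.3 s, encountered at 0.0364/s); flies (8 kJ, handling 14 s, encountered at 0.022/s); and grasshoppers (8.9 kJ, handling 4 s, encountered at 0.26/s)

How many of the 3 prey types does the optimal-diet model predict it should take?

E/h in descending order: termites 3.69, grasshoppers 2.23, flies 0.571 kJ/s. The optimal diet is the largest prefix of this list for which every included type satisfies E_i/h_i > R on the types above it.
Rate on top 1: 0.1668. grasshoppers: 2.23 > 0.1668 → include.
Rate on top 2: 1.192. flies: 0.571 < 1.192 → exclude; stop.
Optimal diet: termites, grasshoppers — 2 of 3 types.

2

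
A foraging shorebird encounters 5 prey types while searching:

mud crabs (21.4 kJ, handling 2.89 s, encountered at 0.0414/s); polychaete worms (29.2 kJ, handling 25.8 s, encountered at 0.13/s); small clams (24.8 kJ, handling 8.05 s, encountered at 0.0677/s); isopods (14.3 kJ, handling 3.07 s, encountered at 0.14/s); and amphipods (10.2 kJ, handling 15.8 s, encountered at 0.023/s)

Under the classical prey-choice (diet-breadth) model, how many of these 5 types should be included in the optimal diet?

3

Rank by E/h (kJ/s): mud crabs 7.4, isopods 4.66, small clams 3.08, polychaete worms 1.13, amphipods 0.646. Include each in turn until the next type's E/h falls below the running intake rate.
Rate on top 1: 0.7913. isopods: 4.66 > 0.7913 → include.
Rate on top 2: 1.864. small clams: 3.08 > 1.864 → include.
Rate on top 3: 2.181. polychaete worms: 1.13 < 2.181 → exclude; stop.
Optimal diet: mud crabs, isopods, small clams — 3 of 5 types.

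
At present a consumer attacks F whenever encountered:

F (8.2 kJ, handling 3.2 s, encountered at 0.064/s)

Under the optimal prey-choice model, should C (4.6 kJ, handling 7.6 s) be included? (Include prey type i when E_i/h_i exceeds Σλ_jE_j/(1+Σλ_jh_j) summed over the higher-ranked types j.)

Yes

Intake rate on the current diet: R = (0.064×8.2) / (1 + 0.064×3.2) = 0.5248/1.205 = 0.4356 kJ/s.
Profitability of C: 4.6/7.6 = 0.6053 kJ/s.
Since 0.6053 > R, including C increases the long-run rate.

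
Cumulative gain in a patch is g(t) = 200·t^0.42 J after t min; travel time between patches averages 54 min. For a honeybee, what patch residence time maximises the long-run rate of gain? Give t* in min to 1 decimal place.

39.1 min

By the marginal value theorem, leave when the instantaneous gain rate g'(t) equals the habitat-wide average g(t)/(T + t).
g'(t) = 0.42·200·t^-0.58. Setting 0.42·200·t^-0.58 = 200·t^0.42/(54+t) gives 0.42(54+t) = t, so 0.58·t = 0.42×54.
t* = 0.42×54/0.58 = 39.1 min.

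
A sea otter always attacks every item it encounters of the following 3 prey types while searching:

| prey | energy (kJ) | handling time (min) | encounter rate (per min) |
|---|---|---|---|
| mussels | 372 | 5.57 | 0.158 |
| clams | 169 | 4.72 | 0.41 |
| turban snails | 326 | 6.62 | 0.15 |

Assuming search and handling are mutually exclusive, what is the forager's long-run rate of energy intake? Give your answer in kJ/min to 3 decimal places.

R = (0.158×372 + 0.41×169 + 0.15×326) / (1 + 0.158×5.57 + 0.41×4.72 + 0.15×6.62) = 177/4.808 = 36.8 kJ/min.

36.805 kJ/min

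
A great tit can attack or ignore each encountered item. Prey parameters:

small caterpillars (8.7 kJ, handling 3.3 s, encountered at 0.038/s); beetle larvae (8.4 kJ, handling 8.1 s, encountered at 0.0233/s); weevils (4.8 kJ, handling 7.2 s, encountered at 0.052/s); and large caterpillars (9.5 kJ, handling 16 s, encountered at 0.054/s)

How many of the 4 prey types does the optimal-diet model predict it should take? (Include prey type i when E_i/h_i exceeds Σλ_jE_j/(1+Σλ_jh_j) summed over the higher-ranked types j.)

4

E/h in descending order: small caterpillars 2.64, beetle larvae 1.04, weevils 0.667, large caterpillars 0.594 kJ/s. The optimal diet is the largest prefix of this list for which every included type satisfies E_i/h_i > R on the types above it.
Rate on top 1: 0.2938. beetle larvae: 1.04 > 0.2938 → include.
Rate on top 2: 0.4005. weevils: 0.667 > 0.4005 → include.
Rate on top 3: 0.4595. large caterpillars: 0.594 > 0.4595 → include.
Optimal diet: small caterpillars, beetle larvae, weevils, large caterpillars — 4 of 4 types.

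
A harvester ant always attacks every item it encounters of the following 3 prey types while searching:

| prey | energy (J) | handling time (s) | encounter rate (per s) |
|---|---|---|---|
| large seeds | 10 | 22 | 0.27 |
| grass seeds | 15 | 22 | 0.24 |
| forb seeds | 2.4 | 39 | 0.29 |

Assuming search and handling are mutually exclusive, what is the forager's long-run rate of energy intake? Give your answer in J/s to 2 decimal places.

0.30 J/s

R = Σλ_iE_i / (1 + Σλ_ih_i)
Numerator: 0.27×10 + 0.24×15 + 0.29×2.4 = 6.996
Denominator: 1 + 0.27×22 + 0.24×22 + 0.29×39 = 23.53
R = 6.996/23.53 = 0.2973 J/s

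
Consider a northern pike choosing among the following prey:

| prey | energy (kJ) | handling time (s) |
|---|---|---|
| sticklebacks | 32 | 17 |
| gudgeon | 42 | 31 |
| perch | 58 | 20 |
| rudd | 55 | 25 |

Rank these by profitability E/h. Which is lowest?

gudgeon

Profitability E/h (kJ/s): sticklebacks = 32/17 = 1.88, gudgeon = 42/31 = 1.35, perch = 58/20 = 2.9, rudd = 55/25 = 2.2.
Ranked: perch > rudd > sticklebacks > gudgeon.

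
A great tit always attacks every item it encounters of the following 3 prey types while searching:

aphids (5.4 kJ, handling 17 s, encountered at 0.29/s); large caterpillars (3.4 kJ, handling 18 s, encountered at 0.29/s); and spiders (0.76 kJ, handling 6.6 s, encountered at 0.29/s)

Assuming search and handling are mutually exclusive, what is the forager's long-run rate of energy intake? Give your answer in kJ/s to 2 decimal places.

0.21 kJ/s

R = Σλ_iE_i / (1 + Σλ_ih_i)
Numerator: 0.29×5.4 + 0.29×3.4 + 0.29×0.76 = 2.772
Denominator: 1 + 0.29×17 + 0.29×18 + 0.29×6.6 = 13.06
R = 2.772/13.06 = 0.2122 kJ/s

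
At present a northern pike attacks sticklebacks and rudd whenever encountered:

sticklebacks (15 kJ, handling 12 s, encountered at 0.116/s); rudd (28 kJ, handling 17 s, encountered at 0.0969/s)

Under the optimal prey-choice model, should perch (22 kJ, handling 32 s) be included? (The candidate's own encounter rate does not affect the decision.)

On sticklebacks and rudd alone, R = ΣλE/(1+Σλh) = 4.453/4.039 = 1.102 kJ/s.
Profitability of perch: 22/32 = 0.6875 kJ/s.
0.6875 < 1.102, so adding perch would lower the average — exclude it.

No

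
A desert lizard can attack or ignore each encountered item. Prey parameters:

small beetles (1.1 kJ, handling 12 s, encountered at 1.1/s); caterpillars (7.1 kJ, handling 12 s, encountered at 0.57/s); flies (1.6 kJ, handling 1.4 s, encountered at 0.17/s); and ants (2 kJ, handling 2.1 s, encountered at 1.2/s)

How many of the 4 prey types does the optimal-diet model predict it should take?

2

Profitabilities (E/h, kJ/s): flies 1.14, ants 0.952, caterpillars 0.592, small beetles 0.0917. Add prey in this order while the next type's profitability exceeds the intake rate on those already taken.
Rate on top 1: 0.2197. ants: 0.952 > 0.2197 → include.
Rate on top 2: 0.711. caterpillars: 0.592 < 0.711 → exclude; stop.
Optimal diet: flies, ants — 2 of 4 types.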